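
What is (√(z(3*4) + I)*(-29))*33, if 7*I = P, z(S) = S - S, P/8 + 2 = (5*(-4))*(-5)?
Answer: -3828*√7 ≈ -10128.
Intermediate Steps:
P = 784 (P = -16 + 8*((5*(-4))*(-5)) = -16 + 8*(-20*(-5)) = -16 + 8*100 = -16 + 800 = 784)
z(S) = 0
I = 112 (I = (⅐)*784 = 112)
(√(z(3*4) + I)*(-29))*33 = (√(0 + 112)*(-29))*33 = (√112*(-29))*33 = ((4*√7)*(-29))*33 = -116*√7*33 = -3828*√7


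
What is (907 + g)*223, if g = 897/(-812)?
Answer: 164035901/812 ≈ 2.0201e+5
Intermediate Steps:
g = -897/812 (g = 897*(-1/812) = -897/812 ≈ -1.1047)
(907 + g)*223 = (907 - 897/812)*223 = (735587/812)*223 = 164035901/812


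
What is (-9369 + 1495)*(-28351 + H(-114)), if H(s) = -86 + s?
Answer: 224810574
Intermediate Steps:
(-9369 + 1495)*(-28351 + H(-114)) = (-9369 + 1495)*(-28351 + (-86 - 114)) = -7874*(-28351 - 200) = -7874*(-28551) = 224810574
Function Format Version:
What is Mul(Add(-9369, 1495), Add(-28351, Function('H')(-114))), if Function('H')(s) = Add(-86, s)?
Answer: 224810574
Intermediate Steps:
Mul(Add(-9369, 1495), Add(-28351, Function('H')(-114))) = Mul(Add(-9369, 1495), Add(-28351, Add(-86, -114))) = Mul(-7874, Add(-28351, -200)) = Mul(-7874, -28551) = 224810574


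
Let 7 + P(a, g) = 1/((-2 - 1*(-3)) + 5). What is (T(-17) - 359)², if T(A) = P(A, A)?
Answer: 4818025/36 ≈ 1.3383e+5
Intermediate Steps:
P(a, g) = -41/6 (P(a, g) = -7 + 1/((-2 - 1*(-3)) + 5) = -7 + 1/((-2 + 3) + 5) = -7 + 1/(1 + 5) = -7 + 1/6 = -7 + ⅙ = -41/6)
T(A) = -41/6
(T(-17) - 359)² = (-41/6 - 359)² = (-2195/6)² = 4818025/36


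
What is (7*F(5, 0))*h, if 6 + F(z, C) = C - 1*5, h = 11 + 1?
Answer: -924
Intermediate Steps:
h = 12
F(z, C) = -11 + C (F(z, C) = -6 + (C - 1*5) = -6 + (C - 5) = -6 + (-5 + C) = -11 + C)
(7*F(5, 0))*h = (7*(-11 + 0))*12 = (7*(-11))*12 = -77*12 = -924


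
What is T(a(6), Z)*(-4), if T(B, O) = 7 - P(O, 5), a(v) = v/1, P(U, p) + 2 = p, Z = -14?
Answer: -16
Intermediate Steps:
P(U, p) = -2 + p
a(v) = v (a(v) = v*1 = v)
T(B, O) = 4 (T(B, O) = 7 - (-2 + 5) = 7 - 1*3 = 7 - 3 = 4)
T(a(6), Z)*(-4) = 4*(-4) = -16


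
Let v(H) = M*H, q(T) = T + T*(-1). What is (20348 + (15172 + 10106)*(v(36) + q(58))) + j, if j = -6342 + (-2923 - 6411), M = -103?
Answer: -93726152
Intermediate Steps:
q(T) = 0 (q(T) = T - T = 0)
v(H) = -103*H
j = -15676 (j = -6342 - 9334 = -15676)
(20348 + (15172 + 10106)*(v(36) + q(58))) + j = (20348 + (15172 + 10106)*(-103*36 + 0)) - 15676 = (20348 + 25278*(-3708 + 0)) - 15676 = (20348 + 25278*(-3708)) - 15676 = (20348 - 93730824) - 15676 = -93710476 - 15676 = -93726152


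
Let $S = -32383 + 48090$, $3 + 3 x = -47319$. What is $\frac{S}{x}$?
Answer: $- \frac{15707}{15774} \approx -0.99575$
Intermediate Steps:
$x = -15774$ ($x = -1 + \frac{1}{3} \left(-47319\right) = -1 - 15773 = -15774$)
$S = 15707$
$\frac{S}{x} = \frac{15707}{-15774} = 15707 \left(- \frac{1}{15774}\right) = - \frac{15707}{15774}$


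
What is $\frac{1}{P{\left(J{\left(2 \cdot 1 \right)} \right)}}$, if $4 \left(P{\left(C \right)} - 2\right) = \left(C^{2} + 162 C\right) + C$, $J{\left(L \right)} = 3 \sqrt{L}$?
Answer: $- \frac{52}{238783} + \frac{978 \sqrt{2}}{238783} \approx 0.0055745$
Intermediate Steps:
$P{\left(C \right)} = 2 + \frac{C^{2}}{4} + \frac{163 C}{4}$ ($P{\left(C \right)} = 2 + \frac{\left(C^{2} + 162 C\right) + C}{4} = 2 + \frac{C^{2} + 163 C}{4} = 2 + \left(\frac{C^{2}}{4} + \frac{163 C}{4}\right) = 2 + \frac{C^{2}}{4} + \frac{163 C}{4}$)
$\frac{1}{P{\left(J{\left(2 \cdot 1 \right)} \right)}} = \frac{1}{2 + \frac{\left(3 \sqrt{2 \cdot 1}\right)^{2}}{4} + \frac{163 \cdot 3 \sqrt{2 \cdot 1}}{4}} = \frac{1}{2 + \frac{\left(3 \sqrt{2}\right)^{2}}{4} + \frac{163 \cdot 3 \sqrt{2}}{4}} = \frac{1}{2 + \frac{1}{4} \cdot 18 + \frac{489 \sqrt{2}}{4}} = \frac{1}{2 + \frac{9}{2} + \frac{489 \sqrt{2}}{4}} = \frac{1}{\frac{13}{2} + \frac{489 \sqrt{2}}{4}}$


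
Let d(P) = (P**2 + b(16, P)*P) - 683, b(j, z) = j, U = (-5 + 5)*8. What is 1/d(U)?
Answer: -1/683 ≈ -0.0014641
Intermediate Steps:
U = 0 (U = 0*8 = 0)
d(P) = -683 + P**2 + 16*P (d(P) = (P**2 + 16*P) - 683 = -683 + P**2 + 16*P)
1/d(U) = 1/(-683 + 0**2 + 16*0) = 1/(-683 + 0 + 0) = 1/(-683) = -1/683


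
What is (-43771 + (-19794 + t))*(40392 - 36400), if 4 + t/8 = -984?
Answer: -285304248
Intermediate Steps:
t = -7904 (t = -32 + 8*(-984) = -32 - 7872 = -7904)
(-43771 + (-19794 + t))*(40392 - 36400) = (-43771 + (-19794 - 7904))*(40392 - 36400) = (-43771 - 27698)*3992 = -71469*3992 = -285304248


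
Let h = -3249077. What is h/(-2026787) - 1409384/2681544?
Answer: 732002720710/679364814891 ≈ 1.0775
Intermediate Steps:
h/(-2026787) - 1409384/2681544 = -3249077/(-2026787) - 1409384/2681544 = -3249077*(-1/2026787) - 1409384*1/2681544 = 3249077/2026787 - 176173/335193 = 732002720710/679364814891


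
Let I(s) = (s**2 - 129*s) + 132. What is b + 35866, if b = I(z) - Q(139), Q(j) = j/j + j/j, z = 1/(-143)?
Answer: 736100652/20449 ≈ 35997.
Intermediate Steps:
z = -1/143 ≈ -0.0069930
Q(j) = 2 (Q(j) = 1 + 1 = 2)
I(s) = 132 + s**2 - 129*s
b = 2676818/20449 (b = (132 + (-1/143)**2 - 129*(-1/143)) - 1*2 = (132 + 1/20449 + 129/143) - 2 = 2717716/20449 - 2 = 2676818/20449 ≈ 130.90)
b + 35866 = 2676818/20449 + 35866 = 736100652/20449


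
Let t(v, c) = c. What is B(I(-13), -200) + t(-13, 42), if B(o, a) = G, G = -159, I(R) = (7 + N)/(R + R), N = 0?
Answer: -117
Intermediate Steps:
I(R) = 7/(2*R) (I(R) = (7 + 0)/(R + R) = 7/((2*R)) = 7*(1/(2*R)) = 7/(2*R))
B(o, a) = -159
B(I(-13), -200) + t(-13, 42) = -159 + 42 = -117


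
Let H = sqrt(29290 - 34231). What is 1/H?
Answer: -I*sqrt(61)/549 ≈ -0.014226*I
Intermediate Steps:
H = 9*I*sqrt(61) (H = sqrt(-4941) = 9*I*sqrt(61) ≈ 70.292*I)
1/H = 1/(9*I*sqrt(61)) = -I*sqrt(61)/549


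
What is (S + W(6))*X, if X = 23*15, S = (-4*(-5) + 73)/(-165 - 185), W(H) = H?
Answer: 138483/70 ≈ 1978.3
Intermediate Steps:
S = -93/350 (S = (20 + 73)/(-350) = 93*(-1/350) = -93/350 ≈ -0.26571)
X = 345
(S + W(6))*X = (-93/350 + 6)*345 = (2007/350)*345 = 138483/70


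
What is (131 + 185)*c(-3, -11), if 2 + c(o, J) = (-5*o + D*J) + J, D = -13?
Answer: 45820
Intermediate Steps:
c(o, J) = -2 - 12*J - 5*o (c(o, J) = -2 + ((-5*o - 13*J) + J) = -2 + ((-13*J - 5*o) + J) = -2 + (-12*J - 5*o) = -2 - 12*J - 5*o)
(131 + 185)*c(-3, -11) = (131 + 185)*(-2 - 12*(-11) - 5*(-3)) = 316*(-2 + 132 + 15) = 316*145 = 45820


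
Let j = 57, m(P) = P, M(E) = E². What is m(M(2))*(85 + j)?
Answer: 568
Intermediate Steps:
m(M(2))*(85 + j) = 2²*(85 + 57) = 4*142 = 568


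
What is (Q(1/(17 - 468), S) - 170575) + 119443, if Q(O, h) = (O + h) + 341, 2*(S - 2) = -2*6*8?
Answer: -22927488/451 ≈ -50837.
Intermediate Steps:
S = -46 (S = 2 + (-2*6*8)/2 = 2 + (-12*8)/2 = 2 + (½)*(-96) = 2 - 48 = -46)
Q(O, h) = 341 + O + h
(Q(1/(17 - 468), S) - 170575) + 119443 = ((341 + 1/(17 - 468) - 46) - 170575) + 119443 = ((341 + 1/(-451) - 46) - 170575) + 119443 = ((341 - 1/451 - 46) - 170575) + 119443 = (133044/451 - 170575) + 119443 = -76796281/451 + 119443 = -22927488/451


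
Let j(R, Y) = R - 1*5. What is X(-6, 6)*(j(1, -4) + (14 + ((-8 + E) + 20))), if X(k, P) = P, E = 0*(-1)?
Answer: 132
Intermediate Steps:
E = 0
j(R, Y) = -5 + R (j(R, Y) = R - 5 = -5 + R)
X(-6, 6)*(j(1, -4) + (14 + ((-8 + E) + 20))) = 6*((-5 + 1) + (14 + ((-8 + 0) + 20))) = 6*(-4 + (14 + (-8 + 20))) = 6*(-4 + (14 + 12)) = 6*(-4 + 26) = 6*22 = 132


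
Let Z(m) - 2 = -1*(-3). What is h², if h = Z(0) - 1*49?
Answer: 1936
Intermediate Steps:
Z(m) = 5 (Z(m) = 2 - 1*(-3) = 2 + 3 = 5)
h = -44 (h = 5 - 1*49 = 5 - 49 = -44)
h² = (-44)² = 1936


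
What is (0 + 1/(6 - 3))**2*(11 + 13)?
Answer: 8/3 ≈ 2.6667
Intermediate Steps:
(0 + 1/(6 - 3))**2*(11 + 13) = (0 + 1/3)**2*24 = (1/3)**2*24 = (1/9)*24 = 8/3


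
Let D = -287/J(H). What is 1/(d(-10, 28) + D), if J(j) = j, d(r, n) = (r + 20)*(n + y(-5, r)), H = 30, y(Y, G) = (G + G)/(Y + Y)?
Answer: 30/8713 ≈ 0.0034431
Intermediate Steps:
y(Y, G) = G/Y (y(Y, G) = (2*G)/((2*Y)) = (2*G)*(1/(2*Y)) = G/Y)
d(r, n) = (20 + r)*(n - r/5) (d(r, n) = (r + 20)*(n + r/(-5)) = (20 + r)*(n + r*(-⅕)) = (20 + r)*(n - r/5))
D = -287/30 ≈ -9.5667
1/(d(-10, 28) + D) = 1/((-4*(-10) + 20*28 - ⅕*(-10)² + 28*(-10)) - 287/30) = 1/((40 + 560 - ⅕*100 - 280) - 287/30) = 1/((40 + 560 - 20 - 280) - 287/30) = 1/(300 - 287/30) = 1/(8713/30) = 30/8713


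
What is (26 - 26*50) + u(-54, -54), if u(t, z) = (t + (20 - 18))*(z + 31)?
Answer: -78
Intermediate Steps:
u(t, z) = (2 + t)*(31 + z) (u(t, z) = (t + 2)*(31 + z) = (2 + t)*(31 + z))
(26 - 26*50) + u(-54, -54) = (26 - 26*50) + (62 + 2*(-54) + 31*(-54) - 54*(-54)) = (26 - 1300) + (62 - 108 - 1674 + 2916) = -1274 + 1196 = -78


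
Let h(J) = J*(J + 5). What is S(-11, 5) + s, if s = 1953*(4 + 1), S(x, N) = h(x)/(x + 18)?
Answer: 68421/7 ≈ 9774.4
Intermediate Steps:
h(J) = J*(5 + J)
S(x, N) = x*(5 + x)/(18 + x) (S(x, N) = (x*(5 + x))/(x + 18) = (x*(5 + x))/(18 + x) = x*(5 + x)/(18 + x))
s = 9765 (s = 1953*5 = 9765)
S(-11, 5) + s = -11*(5 - 11)/(18 - 11) + 9765 = -11*(-6)/7 + 9765 = -11*⅐*(-6) + 9765 = 66/7 + 9765 = 68421/7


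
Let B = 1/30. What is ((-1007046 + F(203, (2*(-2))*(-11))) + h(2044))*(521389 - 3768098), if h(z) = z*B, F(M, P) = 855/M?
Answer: 9955172053092311/3045 ≈ 3.2694e+12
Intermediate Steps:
B = 1/30 ≈ 0.033333
h(z) = z/30 (h(z) = z*(1/30) = z/30)
((-1007046 + F(203, (2*(-2))*(-11))) + h(2044))*(521389 - 3768098) = ((-1007046 + 855/203) + (1/30)*2044)*(521389 - 3768098) = ((-1007046 + 855*(1/203)) + 1022/15)*(-3246709) = ((-1007046 + 855/203) + 1022/15)*(-3246709) = (-204429483/203 + 1022/15)*(-3246709) = -3066234779/3045*(-3246709) = 9955172053092311/3045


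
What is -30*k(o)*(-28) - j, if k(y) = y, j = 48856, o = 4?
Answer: -45496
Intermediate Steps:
-30*k(o)*(-28) - j = -30*4*(-28) - 1*48856 = -120*(-28) - 48856 = 3360 - 48856 = -45496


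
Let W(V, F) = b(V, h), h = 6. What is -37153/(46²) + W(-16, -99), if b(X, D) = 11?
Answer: -13877/2116 ≈ -6.5581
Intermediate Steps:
W(V, F) = 11
-37153/(46²) + W(-16, -99) = -37153/(46²) + 11 = -37153/2116 + 11 = -13877/2116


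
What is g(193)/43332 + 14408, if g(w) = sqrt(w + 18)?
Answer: 14408 + sqrt(211)/43332 ≈ 14408.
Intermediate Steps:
g(w) = sqrt(18 + w)
g(193)/43332 + 14408 = sqrt(18 + 193)/43332 + 14408 = sqrt(211)*(1/43332) + 14408 = sqrt(211)/43332 + 14408 = 14408 + sqrt(211)/43332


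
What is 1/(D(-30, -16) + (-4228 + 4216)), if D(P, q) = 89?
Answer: 1/77 ≈ 0.012987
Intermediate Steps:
1/(D(-30, -16) + (-4228 + 4216)) = 1/(89 + (-4228 + 4216)) = 1/(89 - 12) = 1/77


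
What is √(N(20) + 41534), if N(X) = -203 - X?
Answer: √41311 ≈ 203.25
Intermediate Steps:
√(N(20) + 41534) = √((-203 - 1*20) + 41534) = √((-203 - 20) + 41534) = √(-223 + 41534) = √41311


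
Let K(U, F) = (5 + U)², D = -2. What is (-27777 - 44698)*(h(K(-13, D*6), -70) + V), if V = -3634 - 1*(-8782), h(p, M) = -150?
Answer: -362230050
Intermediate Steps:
V = 5148 (V = -3634 + 8782 = 5148)
(-27777 - 44698)*(h(K(-13, D*6), -70) + V) = (-27777 - 44698)*(-150 + 5148) = -72475*4998 = -362230050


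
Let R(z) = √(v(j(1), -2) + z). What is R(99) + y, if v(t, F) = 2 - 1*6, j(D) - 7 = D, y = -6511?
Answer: -6511 + √95 ≈ -6501.3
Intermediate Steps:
j(D) = 7 + D
v(t, F) = -4 (v(t, F) = 2 - 6 = -4)
R(z) = √(-4 + z)
R(99) + y = √(-4 + 99) - 6511 = √95 - 6511 = -6511 + √95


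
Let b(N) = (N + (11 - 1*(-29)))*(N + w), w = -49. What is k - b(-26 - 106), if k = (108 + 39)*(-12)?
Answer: -18416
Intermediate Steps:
k = -1764 (k = 147*(-12) = -1764)
b(N) = (-49 + N)*(40 + N) (b(N) = (N + (11 - 1*(-29)))*(N - 49) = (N + (11 + 29))*(-49 + N) = (N + 40)*(-49 + N) = (40 + N)*(-49 + N) = (-49 + N)*(40 + N))
k - b(-26 - 106) = -1764 - (-1960 + (-26 - 106)² - 9*(-26 - 106)) = -1764 - (-1960 + (-132)² - 9*(-132)) = -1764 - (-1960 + 17424 + 1188) = -1764 - 1*16652 = -1764 - 16652 = -18416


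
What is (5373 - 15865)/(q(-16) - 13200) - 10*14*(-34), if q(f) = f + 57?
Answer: 62647332/13159 ≈ 4760.8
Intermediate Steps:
q(f) = 57 + f
(5373 - 15865)/(q(-16) - 13200) - 10*14*(-34) = (5373 - 15865)/((57 - 16) - 13200) - 10*14*(-34) = -10492/(41 - 13200) - 140*(-34) = -10492/(-13159) - 1*(-4760) = -10492*(-1/13159) + 4760 = 10492/13159 + 4760 = 62647332/13159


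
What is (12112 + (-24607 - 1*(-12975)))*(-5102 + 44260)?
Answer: 18795840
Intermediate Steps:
(12112 + (-24607 - 1*(-12975)))*(-5102 + 44260) = (12112 + (-24607 + 12975))*39158 = (12112 - 11632)*39158 = 480*39158 = 18795840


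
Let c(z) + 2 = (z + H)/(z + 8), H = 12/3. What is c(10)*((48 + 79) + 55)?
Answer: -2002/9 ≈ -222.44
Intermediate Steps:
H = 4 (H = 12*(⅓) = 4)
c(z) = -2 + (4 + z)/(8 + z) (c(z) = -2 + (z + 4)/(z + 8) = -2 + (4 + z)/(8 + z))
c(10)*((48 + 79) + 55) = ((-12 - 1*10)/(8 + 10))*((48 + 79) + 55) = ((-12 - 10)/18)*(127 + 55) = ((1/18)*(-22))*182 = -11/9*182 = -2002/9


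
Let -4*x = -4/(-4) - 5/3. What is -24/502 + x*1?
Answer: 179/1506 ≈ 0.11886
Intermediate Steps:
x = ⅙ (x = -(-4/(-4) - 5/3)/4 = -(-4*(-¼) - 5*⅓)/4 = -(1 - 5/3)/4 = -¼*(-⅔) = ⅙ ≈ 0.16667)
-24/502 + x*1 = -24/502 + (⅙)*1 = -24*1/502 + ⅙ = -12/251 + ⅙ = 179/1506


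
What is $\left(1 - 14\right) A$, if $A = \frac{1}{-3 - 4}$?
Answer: $\frac{13}{7} \approx 1.8571$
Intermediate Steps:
$A = - \frac{1}{7}$ ($A = \frac{1}{-7} = - \frac{1}{7} \approx -0.14286$)
$\left(1 - 14\right) A = \left(1 - 14\right) \left(- \frac{1}{7}\right) = \left(-13\right) \left(- \frac{1}{7}\right) = \frac{13}{7}$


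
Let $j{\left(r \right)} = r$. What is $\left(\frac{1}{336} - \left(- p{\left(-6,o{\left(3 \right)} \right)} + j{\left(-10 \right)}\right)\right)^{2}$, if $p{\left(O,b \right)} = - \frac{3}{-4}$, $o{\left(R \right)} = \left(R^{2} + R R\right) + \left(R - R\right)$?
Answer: $\frac{13053769}{112896} \approx 115.63$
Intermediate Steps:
$o{\left(R \right)} = 2 R^{2}$ ($o{\left(R \right)} = \left(R^{2} + R^{2}\right) + 0 = 2 R^{2} + 0 = 2 R^{2}$)
$p{\left(O,b \right)} = \frac{3}{4}$ ($p{\left(O,b \right)} = \left(-3\right) \left(- \frac{1}{4}\right) = \frac{3}{4}$)
$\left(\frac{1}{336} - \left(- p{\left(-6,o{\left(3 \right)} \right)} + j{\left(-10 \right)}\right)\right)^{2} = \left(\frac{1}{336} + \left(\frac{3}{4} - -10\right)\right)^{2} = \left(\frac{1}{336} + \left(\frac{3}{4} + 10\right)\right)^{2} = \left(\frac{1}{336} + \frac{43}{4}\right)^{2} = \left(\frac{3613}{336}\right)^{2} = \frac{13053769}{112896}$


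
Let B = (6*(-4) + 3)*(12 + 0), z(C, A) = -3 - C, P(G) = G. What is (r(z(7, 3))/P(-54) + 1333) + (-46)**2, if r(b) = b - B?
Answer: 93002/27 ≈ 3444.5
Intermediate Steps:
B = -252 (B = (-24 + 3)*12 = -21*12 = -252)
r(b) = 252 + b (r(b) = b - 1*(-252) = b + 252 = 252 + b)
(r(z(7, 3))/P(-54) + 1333) + (-46)**2 = ((252 + (-3 - 1*7))/(-54) + 1333) + (-46)**2 = ((252 + (-3 - 7))*(-1/54) + 1333) + 2116 = ((252 - 10)*(-1/54) + 1333) + 2116 = (242*(-1/54) + 1333) + 2116 = (-121/27 + 1333) + 2116 = 35870/27 + 2116 = 93002/27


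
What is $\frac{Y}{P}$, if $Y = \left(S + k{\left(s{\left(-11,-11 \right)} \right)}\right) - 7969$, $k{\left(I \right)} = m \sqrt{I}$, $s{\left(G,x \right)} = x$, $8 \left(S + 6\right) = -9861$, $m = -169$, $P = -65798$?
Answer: $\frac{73661}{526384} + \frac{169 i \sqrt{11}}{65798} \approx 0.13994 + 0.0085186 i$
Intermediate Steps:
$S = - \frac{9909}{8}$ ($S = -6 + \frac{1}{8} \left(-9861\right) = -6 - \frac{9861}{8} = - \frac{9909}{8} \approx -1238.6$)
$k{\left(I \right)} = - 169 \sqrt{I}$
$Y = - \frac{73661}{8} - 169 i \sqrt{11}$ ($Y = \left(- \frac{9909}{8} - 169 \sqrt{-11}\right) - 7969 = \left(- \frac{9909}{8} - 169 i \sqrt{11}\right) - 7969 = - \frac{73661}{8} - 169 i \sqrt{11} \approx -9207.6 - 560.51 i$)
$\frac{Y}{P} = \frac{- \frac{73661}{8} - 169 i \sqrt{11}}{-65798} = \left(- \frac{73661}{8} - 169 i \sqrt{11}\right) \left(- \frac{1}{65798}\right) = \frac{73661}{526384} + \frac{169 i \sqrt{11}}{65798}$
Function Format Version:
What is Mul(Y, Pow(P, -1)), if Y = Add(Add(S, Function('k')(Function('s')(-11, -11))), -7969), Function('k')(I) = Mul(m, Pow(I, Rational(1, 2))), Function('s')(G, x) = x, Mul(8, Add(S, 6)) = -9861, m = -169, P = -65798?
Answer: Add(Rational(73661, 526384), Mul(Rational(169, 65798), I, Pow(11, Rational(1, 2)))) ≈ Add(0.13994, Mul(0.0085186, I))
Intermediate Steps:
S = Rational(-9909, 8) (S = Add(-6, Mul(Rational(1, 8), -9861)) = Add(-6, Rational(-9861, 8)) = Rational(-9909, 8) ≈ -1238.6)
Function('k')(I) = Mul(-169, Pow(I, Rational(1, 2)))
Y = Add(Rational(-73661, 8), Mul(-169, I, Pow(11, Rational(1, 2)))) (Y = Add(Add(Rational(-9909, 8), Mul(-169, Pow(-11, Rational(1, 2)))), -7969) = Add(Add(Rational(-9909, 8), Mul(-169, Mul(I, Pow(11, Rational(1, 2))))), -7969) = Add(Add(Rational(-9909, 8), Mul(-169, I, Pow(11, Rational(1, 2)))), -7969) = Add(Rational(-73661, 8), Mul(-169, I, Pow(11, Rational(1, 2)))) ≈ Add(-9207.6, Mul(-560.51, I)))
Mul(Y, Pow(P, -1)) = Mul(Add(Rational(-73661, 8), Mul(-169, I, Pow(11, Rational(1, 2)))), Pow(-65798, -1)) = Mul(Add(Rational(-73661, 8), Mul(-169, I, Pow(11, Rational(1, 2)))), Rational(-1, 65798)) = Add(Rational(73661, 526384), Mul(Rational(169, 65798), I, Pow(11, Rational(1, 2))))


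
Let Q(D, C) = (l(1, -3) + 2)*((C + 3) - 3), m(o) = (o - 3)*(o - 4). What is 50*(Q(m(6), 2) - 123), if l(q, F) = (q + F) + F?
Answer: -6450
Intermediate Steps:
m(o) = (-4 + o)*(-3 + o) (m(o) = (-3 + o)*(-4 + o) = (-4 + o)*(-3 + o))
l(q, F) = q + 2*F (l(q, F) = (F + q) + F = q + 2*F)
Q(D, C) = -3*C (Q(D, C) = ((1 + 2*(-3)) + 2)*((C + 3) - 3) = ((1 - 6) + 2)*((3 + C) - 3) = (-5 + 2)*C = -3*C)
50*(Q(m(6), 2) - 123) = 50*(-3*2 - 123) = 50*(-6 - 123) = 50*(-129) = -6450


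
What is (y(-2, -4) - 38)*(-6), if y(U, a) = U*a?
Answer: 180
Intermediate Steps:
(y(-2, -4) - 38)*(-6) = (-2*(-4) - 38)*(-6) = (8 - 38)*(-6) = -30*(-6) = 180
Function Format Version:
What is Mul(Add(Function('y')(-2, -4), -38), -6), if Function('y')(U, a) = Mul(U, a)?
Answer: 180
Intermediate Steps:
Mul(Add(Function('y')(-2, -4), -38), -6) = Mul(Add(Mul(-2, -4), -38), -6) = Mul(Add(8, -38), -6) = Mul(-30, -6) = 180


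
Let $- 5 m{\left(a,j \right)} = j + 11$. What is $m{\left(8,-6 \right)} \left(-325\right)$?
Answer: $325$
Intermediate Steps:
$m{\left(a,j \right)} = - \frac{11}{5} - \frac{j}{5}$ ($m{\left(a,j \right)} = - \frac{j + 11}{5} = - \frac{11 + j}{5} = - \frac{11}{5} - \frac{j}{5}$)
$m{\left(8,-6 \right)} \left(-325\right) = \left(- \frac{11}{5} - - \frac{6}{5}\right) \left(-325\right) = \left(- \frac{11}{5} + \frac{6}{5}\right) \left(-325\right) = \left(-1\right) \left(-325\right) = 325$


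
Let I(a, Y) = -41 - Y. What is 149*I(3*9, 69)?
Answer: -16390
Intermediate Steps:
149*I(3*9, 69) = 149*(-41 - 1*69) = 149*(-41 - 69) = 149*(-110) = -16390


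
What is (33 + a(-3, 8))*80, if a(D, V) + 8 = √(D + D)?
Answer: 2000 + 80*I*√6 ≈ 2000.0 + 195.96*I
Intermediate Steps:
a(D, V) = -8 + √2*√D (a(D, V) = -8 + √(D + D) = -8 + √(2*D) = -8 + √2*√D)
(33 + a(-3, 8))*80 = (33 + (-8 + √2*√(-3)))*80 = (33 + (-8 + √2*(I*√3)))*80 = (33 + (-8 + I*√6))*80 = (25 + I*√6)*80 = 2000 + 80*I*√6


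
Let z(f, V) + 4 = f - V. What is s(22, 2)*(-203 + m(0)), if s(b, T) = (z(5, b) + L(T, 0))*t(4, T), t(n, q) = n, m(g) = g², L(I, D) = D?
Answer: 17052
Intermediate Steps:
z(f, V) = -4 + f - V (z(f, V) = -4 + (f - V) = -4 + f - V)
s(b, T) = 4 - 4*b (s(b, T) = ((-4 + 5 - b) + 0)*4 = ((1 - b) + 0)*4 = (1 - b)*4 = 4 - 4*b)
s(22, 2)*(-203 + m(0)) = (4 - 4*22)*(-203 + 0²) = (4 - 88)*(-203 + 0) = -84*(-203) = 17052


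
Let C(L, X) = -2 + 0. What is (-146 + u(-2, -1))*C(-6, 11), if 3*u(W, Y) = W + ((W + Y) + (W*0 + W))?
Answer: 890/3 ≈ 296.67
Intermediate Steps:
C(L, X) = -2
u(W, Y) = W + Y/3 (u(W, Y) = (W + ((W + Y) + (W*0 + W)))/3 = (W + ((W + Y) + (0 + W)))/3 = (W + ((W + Y) + W))/3 = (W + (Y + 2*W))/3 = (Y + 3*W)/3 = W + Y/3)
(-146 + u(-2, -1))*C(-6, 11) = (-146 + (-2 + (1/3)*(-1)))*(-2) = (-146 + (-2 - 1/3))*(-2) = (-146 - 7/3)*(-2) = -445/3*(-2) = 890/3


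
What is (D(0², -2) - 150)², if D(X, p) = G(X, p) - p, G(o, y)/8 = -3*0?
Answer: 21904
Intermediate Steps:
G(o, y) = 0 (G(o, y) = 8*(-3*0) = 8*0 = 0)
D(X, p) = -p (D(X, p) = 0 - p = -p)
(D(0², -2) - 150)² = (-1*(-2) - 150)² = (2 - 150)² = (-148)² = 21904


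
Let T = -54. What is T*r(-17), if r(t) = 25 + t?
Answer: -432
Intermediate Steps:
T*r(-17) = -54*(25 - 17) = -54*8 = -432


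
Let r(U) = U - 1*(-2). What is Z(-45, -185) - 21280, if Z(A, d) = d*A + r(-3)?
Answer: -12956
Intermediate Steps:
r(U) = 2 + U (r(U) = U + 2 = 2 + U)
Z(A, d) = -1 + A*d (Z(A, d) = d*A + (2 - 3) = A*d - 1 = -1 + A*d)
Z(-45, -185) - 21280 = (-1 - 45*(-185)) - 21280 = (-1 + 8325) - 21280 = 8324 - 21280 = -12956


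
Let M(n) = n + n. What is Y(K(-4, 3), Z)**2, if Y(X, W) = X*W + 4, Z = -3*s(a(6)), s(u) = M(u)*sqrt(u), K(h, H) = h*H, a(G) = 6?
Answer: 1119760 + 3456*sqrt(6) ≈ 1.1282e+6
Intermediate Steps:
M(n) = 2*n
K(h, H) = H*h
s(u) = 2*u**(3/2) (s(u) = (2*u)*sqrt(u) = 2*u**(3/2))
Z = -36*sqrt(6) (Z = -6*6**(3/2) = -6*6*sqrt(6) = -36*sqrt(6) ≈ -88.182)
Y(X, W) = 4 + W*X (Y(X, W) = W*X + 4 = 4 + W*X)
Y(K(-4, 3), Z)**2 = (4 + (-36*sqrt(6))*(3*(-4)))**2 = (4 - 36*sqrt(6)*(-12))**2 = (4 + 432*sqrt(6))**2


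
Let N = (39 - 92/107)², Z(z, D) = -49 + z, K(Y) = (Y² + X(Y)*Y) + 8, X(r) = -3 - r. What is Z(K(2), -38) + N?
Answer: 16116458/11449 ≈ 1407.7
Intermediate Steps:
K(Y) = 8 + Y² + Y*(-3 - Y) (K(Y) = (Y² + (-3 - Y)*Y) + 8 = (Y² + Y*(-3 - Y)) + 8 = 8 + Y² + Y*(-3 - Y))
N = 16654561/11449 (N = (39 - 92*1/107)² = (39 - 92/107)² = (4081/107)² = 16654561/11449 ≈ 1454.7)
Z(K(2), -38) + N = (-49 + (8 - 3*2)) + 16654561/11449 = (-49 + (8 - 6)) + 16654561/11449 = (-49 + 2) + 16654561/11449 = -47 + 16654561/11449 = 16116458/11449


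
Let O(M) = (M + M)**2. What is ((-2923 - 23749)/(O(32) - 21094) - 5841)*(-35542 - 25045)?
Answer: 3006891792601/8499 ≈ 3.5379e+8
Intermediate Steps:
O(M) = 4*M**2 (O(M) = (2*M)**2 = 4*M**2)
((-2923 - 23749)/(O(32) - 21094) - 5841)*(-35542 - 25045) = ((-2923 - 23749)/(4*32**2 - 21094) - 5841)*(-35542 - 25045) = (-26672/(4*1024 - 21094) - 5841)*(-60587) = (-26672/(4096 - 21094) - 5841)*(-60587) = (-26672/(-16998) - 5841)*(-60587) = (-26672*(-1/16998) - 5841)*(-60587) = (13336/8499 - 5841)*(-60587) = -49629323/8499*(-60587) = 3006891792601/8499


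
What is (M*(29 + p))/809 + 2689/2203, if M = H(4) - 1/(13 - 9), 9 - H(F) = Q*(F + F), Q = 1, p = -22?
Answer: 8747867/7128908 ≈ 1.2271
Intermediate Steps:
H(F) = 9 - 2*F (H(F) = 9 - (F + F) = 9 - 2*F)
M = 3/4 (M = (9 - 2*4) - 1/(13 - 9) = (9 - 8) - 1/4 = 1 - 1*1/4 = 1 - 1/4 = 3/4 ≈ 0.75000)
(M*(29 + p))/809 + 2689/2203 = (3*(29 - 22)/4)/809 + 2689/2203 = ((3/4)*7)*(1/809) + 2689*(1/2203) = (21/4)*(1/809) + 2689/2203 = 21/3236 + 2689/2203 = 8747867/7128908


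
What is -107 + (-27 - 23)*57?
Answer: -2957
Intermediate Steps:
-107 + (-27 - 23)*57 = -107 - 50*57 = -107 - 2850 = -2957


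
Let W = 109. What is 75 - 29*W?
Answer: -3086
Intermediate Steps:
75 - 29*W = 75 - 29*109 = 75 - 3161 = -3086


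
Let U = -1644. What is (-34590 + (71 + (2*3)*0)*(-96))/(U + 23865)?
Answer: -13802/7407 ≈ -1.8634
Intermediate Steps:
(-34590 + (71 + (2*3)*0)*(-96))/(U + 23865) = (-34590 + (71 + (2*3)*0)*(-96))/(-1644 + 23865) = (-34590 + (71 + 6*0)*(-96))/22221 = (-34590 + (71 + 0)*(-96))*(1/22221) = (-34590 + 71*(-96))*(1/22221) = (-34590 - 6816)*(1/22221) = -41406*1/22221 = -13802/7407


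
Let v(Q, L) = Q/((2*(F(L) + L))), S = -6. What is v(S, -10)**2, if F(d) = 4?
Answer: 1/4 ≈ 0.25000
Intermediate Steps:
v(Q, L) = Q/(8 + 2*L) (v(Q, L) = Q/((2*(4 + L))) = Q/(8 + 2*L))
v(S, -10)**2 = ((1/2)*(-6)/(4 - 10))**2 = ((1/2)*(-6)/(-6))**2 = ((1/2)*(-6)*(-1/6))**2 = (1/2)**2 = 1/4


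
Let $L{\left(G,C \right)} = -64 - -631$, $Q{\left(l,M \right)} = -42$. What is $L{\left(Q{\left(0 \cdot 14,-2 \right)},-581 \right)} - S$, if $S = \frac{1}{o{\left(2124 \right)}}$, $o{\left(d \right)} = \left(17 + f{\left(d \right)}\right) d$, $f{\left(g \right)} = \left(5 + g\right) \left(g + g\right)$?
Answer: $\frac{10891772390771}{19209475116} \approx 567.0$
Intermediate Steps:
$f{\left(g \right)} = 2 g \left(5 + g\right)$ ($f{\left(g \right)} = \left(5 + g\right) 2 g = 2 g \left(5 + g\right)$)
$o{\left(d \right)} = d \left(17 + 2 d \left(5 + d\right)\right)$ ($o{\left(d \right)} = \left(17 + 2 d \left(5 + d\right)\right) d = d \left(17 + 2 d \left(5 + d\right)\right)$)
$S = \frac{1}{19209475116}$ ($S = \frac{1}{2124 \left(17 + 2 \cdot 2124 \left(5 + 2124\right)\right)} = \frac{1}{2124 \left(17 + 2 \cdot 2124 \cdot 2129\right)} = \frac{1}{2124 \left(17 + 9043992\right)} = \frac{1}{2124 \cdot 9044009} = \frac{1}{19209475116} \approx 5.2058 \cdot 10^{-11}$)
$L{\left(G,C \right)} = 567$ ($L{\left(G,C \right)} = -64 + 631 = 567$)
$L{\left(Q{\left(0 \cdot 14,-2 \right)},-581 \right)} - S = 567 - \frac{1}{19209475116} = \frac{10891772390771}{19209475116}$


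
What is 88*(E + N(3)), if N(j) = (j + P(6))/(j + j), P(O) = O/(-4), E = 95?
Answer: 8382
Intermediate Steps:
P(O) = -O/4 (P(O) = O*(-¼) = -O/4)
N(j) = (-3/2 + j)/(2*j) (N(j) = (j - ¼*6)/(j + j) = (j - 3/2)/((2*j)) = (-3/2 + j)*(1/(2*j)) = (-3/2 + j)/(2*j))
88*(E + N(3)) = 88*(95 + (¼)*(-3 + 2*3)/3) = 88*(95 + (¼)*(⅓)*(-3 + 6)) = 88*(95 + (¼)*(⅓)*3) = 88*(95 + ¼) = 88*(381/4) = 8382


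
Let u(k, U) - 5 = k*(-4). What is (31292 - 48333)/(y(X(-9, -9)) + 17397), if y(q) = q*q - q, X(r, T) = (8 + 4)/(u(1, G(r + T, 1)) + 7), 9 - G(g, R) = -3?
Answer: -68164/69591 ≈ -0.97949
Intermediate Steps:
G(g, R) = 12 (G(g, R) = 9 - 1*(-3) = 9 + 3 = 12)
u(k, U) = 5 - 4*k (u(k, U) = 5 + k*(-4) = 5 - 4*k)
X(r, T) = 3/2 (X(r, T) = (8 + 4)/((5 - 4*1) + 7) = 12/((5 - 4) + 7) = 12/(1 + 7) = 12/8 = 12*(⅛) = 3/2)
y(q) = q² - q
(31292 - 48333)/(y(X(-9, -9)) + 17397) = (31292 - 48333)/(3*(-1 + 3/2)/2 + 17397) = -17041/((3/2)*(½) + 17397) = -17041/(¾ + 17397) = -17041/69591/4 = -17041*4/69591 = -68164/69591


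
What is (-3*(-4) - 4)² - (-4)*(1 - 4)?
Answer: 52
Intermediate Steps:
(-3*(-4) - 4)² - (-4)*(1 - 4) = (12 - 4)² - (-4)*(-3) = 8² - 1*12 = 64 - 12 = 52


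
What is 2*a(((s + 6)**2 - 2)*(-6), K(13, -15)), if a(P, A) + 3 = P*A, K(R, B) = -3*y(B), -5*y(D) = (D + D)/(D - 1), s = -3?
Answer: -201/2 ≈ -100.50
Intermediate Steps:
y(D) = -2*D/(5*(-1 + D)) (y(D) = -(D + D)/(5*(D - 1)) = -2*D/(5*(-1 + D)))
K(R, B) = 6*B/(-5 + 5*B) (K(R, B) = -(-6)*B/(-5 + 5*B) = 6*B/(-5 + 5*B))
a(P, A) = -3 + A*P (a(P, A) = -3 + P*A = -3 + A*P)
2*a(((s + 6)**2 - 2)*(-6), K(13, -15)) = 2*(-3 + ((6/5)*(-15)/(-1 - 15))*(((-3 + 6)**2 - 2)*(-6))) = 2*(-3 + ((6/5)*(-15)/(-16))*((3**2 - 2)*(-6))) = 2*(-3 + ((6/5)*(-15)*(-1/16))*((9 - 2)*(-6))) = 2*(-3 + 9*(7*(-6))/8) = 2*(-3 + (9/8)*(-42)) = 2*(-3 - 189/4) = 2*(-201/4) = -201/2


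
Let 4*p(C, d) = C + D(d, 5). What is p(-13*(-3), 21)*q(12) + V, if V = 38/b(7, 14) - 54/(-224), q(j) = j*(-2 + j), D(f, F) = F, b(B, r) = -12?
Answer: 442537/336 ≈ 1317.1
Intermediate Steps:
p(C, d) = 5/4 + C/4 (p(C, d) = (C + 5)/4 = (5 + C)/4 = 5/4 + C/4)
V = -983/336 (V = 38/(-12) - 54/(-224) = 38*(-1/12) - 54*(-1/224) = -19/6 + 27/112 = -983/336 ≈ -2.9256)
p(-13*(-3), 21)*q(12) + V = (5/4 + (-13*(-3))/4)*(12*(-2 + 12)) - 983/336 = (5/4 + (¼)*39)*(12*10) - 983/336 = (5/4 + 39/4)*120 - 983/336 = 11*120 - 983/336 = 1320 - 983/336 = 442537/336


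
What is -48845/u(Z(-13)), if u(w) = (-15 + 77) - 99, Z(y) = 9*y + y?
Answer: 48845/37 ≈ 1320.1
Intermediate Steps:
Z(y) = 10*y
u(w) = -37 (u(w) = 62 - 99 = -37)
-48845/u(Z(-13)) = -48845/(-37) = -48845*(-1/37) = 48845/37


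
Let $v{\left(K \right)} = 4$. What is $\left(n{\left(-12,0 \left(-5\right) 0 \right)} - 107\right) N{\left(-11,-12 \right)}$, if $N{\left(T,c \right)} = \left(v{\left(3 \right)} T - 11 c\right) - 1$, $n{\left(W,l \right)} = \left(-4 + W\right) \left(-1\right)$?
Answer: $-7917$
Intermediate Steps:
$n{\left(W,l \right)} = 4 - W$
$N{\left(T,c \right)} = -1 - 11 c + 4 T$ ($N{\left(T,c \right)} = \left(4 T - 11 c\right) - 1 = \left(- 11 c + 4 T\right) - 1 = -1 - 11 c + 4 T$)
$\left(n{\left(-12,0 \left(-5\right) 0 \right)} - 107\right) N{\left(-11,-12 \right)} = \left(\left(4 - -12\right) - 107\right) \left(-1 - -132 + 4 \left(-11\right)\right) = \left(\left(4 + 12\right) - 107\right) \left(-1 + 132 - 44\right) = \left(16 - 107\right) 87 = \left(-91\right) 87 = -7917$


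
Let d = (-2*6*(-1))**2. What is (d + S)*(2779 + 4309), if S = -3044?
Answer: -20555200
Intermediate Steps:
d = 144 (d = (-12*(-1))**2 = 12**2 = 144)
(d + S)*(2779 + 4309) = (144 - 3044)*(2779 + 4309) = -2900*7088 = -20555200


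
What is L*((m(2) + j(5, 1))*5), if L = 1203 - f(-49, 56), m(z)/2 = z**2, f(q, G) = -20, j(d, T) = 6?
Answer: 85610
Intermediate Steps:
m(z) = 2*z**2
L = 1223 (L = 1203 - 1*(-20) = 1203 + 20 = 1223)
L*((m(2) + j(5, 1))*5) = 1223*((2*2**2 + 6)*5) = 1223*((2*4 + 6)*5) = 1223*((8 + 6)*5) = 1223*(14*5) = 1223*70 = 85610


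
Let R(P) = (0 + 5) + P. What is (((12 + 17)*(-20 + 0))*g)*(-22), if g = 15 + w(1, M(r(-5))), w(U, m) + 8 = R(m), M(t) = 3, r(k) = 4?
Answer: 191400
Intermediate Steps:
R(P) = 5 + P
w(U, m) = -3 + m (w(U, m) = -8 + (5 + m) = -3 + m)
g = 15 (g = 15 + (-3 + 3) = 15 + 0 = 15)
(((12 + 17)*(-20 + 0))*g)*(-22) = (((12 + 17)*(-20 + 0))*15)*(-22) = ((29*(-20))*15)*(-22) = -580*15*(-22) = -8700*(-22) = 191400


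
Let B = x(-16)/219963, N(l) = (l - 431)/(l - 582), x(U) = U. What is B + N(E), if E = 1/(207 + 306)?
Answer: 48629482186/65673253095 ≈ 0.74048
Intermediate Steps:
E = 1/513 ≈ 0.0019493
N(l) = (-431 + l)/(-582 + l)
B = -16/219963 ≈ -7.2740e-5
B + N(E) = -16/219963 + (-431 + 1/513)/(-582 + 1/513) = -16/219963 - 221102/513/(-298565/513) = -16/219963 - 513/298565*(-221102/513) = -16/219963 + 221102/298565 = 48629482186/65673253095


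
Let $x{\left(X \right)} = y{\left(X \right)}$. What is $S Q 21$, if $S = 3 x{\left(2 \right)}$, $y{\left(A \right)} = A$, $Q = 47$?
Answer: $5922$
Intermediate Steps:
$x{\left(X \right)} = X$
$S = 6$ ($S = 3 \cdot 2 = 6$)
$S Q 21 = 6 \cdot 47 \cdot 21 = 282 \cdot 21 = 5922$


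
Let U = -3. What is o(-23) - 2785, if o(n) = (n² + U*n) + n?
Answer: -2210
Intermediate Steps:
o(n) = n² - 2*n (o(n) = (n² - 3*n) + n = n² - 2*n)
o(-23) - 2785 = -23*(-2 - 23) - 2785 = -23*(-25) - 2785 = 575 - 2785 = -2210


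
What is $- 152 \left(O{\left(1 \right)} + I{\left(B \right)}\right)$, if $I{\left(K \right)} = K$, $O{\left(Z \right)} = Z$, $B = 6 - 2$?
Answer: $-760$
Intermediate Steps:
$B = 4$
$- 152 \left(O{\left(1 \right)} + I{\left(B \right)}\right) = - 152 \left(1 + 4\right) = \left(-152\right) 5 = -760$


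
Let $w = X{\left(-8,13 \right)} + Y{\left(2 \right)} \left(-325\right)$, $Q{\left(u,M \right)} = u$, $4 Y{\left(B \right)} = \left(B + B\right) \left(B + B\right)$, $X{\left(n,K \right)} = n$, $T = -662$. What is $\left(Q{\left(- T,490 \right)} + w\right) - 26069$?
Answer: $-26715$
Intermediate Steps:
$Y{\left(B \right)} = B^{2}$ ($Y{\left(B \right)} = \frac{\left(B + B\right) \left(B + B\right)}{4} = \frac{2 B 2 B}{4} = \frac{4 B^{2}}{4} = B^{2}$)
$w = -1308$ ($w = -8 + 2^{2} \left(-325\right) = -8 + 4 \left(-325\right) = -8 - 1300 = -1308$)
$\left(Q{\left(- T,490 \right)} + w\right) - 26069 = \left(\left(-1\right) \left(-662\right) - 1308\right) - 26069 = \left(662 - 1308\right) - 26069 = -646 - 26069 = -26715$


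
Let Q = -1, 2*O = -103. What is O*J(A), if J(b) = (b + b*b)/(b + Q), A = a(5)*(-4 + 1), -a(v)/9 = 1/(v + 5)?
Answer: -102897/340 ≈ -302.64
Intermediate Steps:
O = -103/2 (O = (1/2)*(-103) = -103/2 ≈ -51.500)
a(v) = -9/(5 + v) (a(v) = -9/(v + 5) = -9/(5 + v))
A = 27/10 (A = (-9/(5 + 5))*(-4 + 1) = -9/10*(-3) = 27/10 ≈ 2.7000)
J(b) = (b + b**2)/(-1 + b) (J(b) = (b + b*b)/(b - 1) = (b + b**2)/(-1 + b))
O*J(A) = -2781*(1 + 27/10)/(20*(-1 + 27/10)) = -2781*37/(20*17/10*10) = -2781*10*37/(20*17*10) = -103/2*999/170 = -102897/340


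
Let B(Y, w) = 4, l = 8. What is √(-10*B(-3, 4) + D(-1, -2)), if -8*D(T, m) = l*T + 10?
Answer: I*√161/2 ≈ 6.3443*I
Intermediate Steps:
D(T, m) = -5/4 - T (D(T, m) = -(8*T + 10)/8 = -(10 + 8*T)/8 = -5/4 - T)
√(-10*B(-3, 4) + D(-1, -2)) = √(-10*4 + (-5/4 - 1*(-1))) = √(-40 + (-5/4 + 1)) = √(-40 - ¼) = √(-161/4) = I*√161/2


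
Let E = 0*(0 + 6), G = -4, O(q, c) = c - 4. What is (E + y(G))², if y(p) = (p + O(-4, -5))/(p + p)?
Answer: 169/64 ≈ 2.6406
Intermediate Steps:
O(q, c) = -4 + c
y(p) = (-9 + p)/(2*p) (y(p) = (p + (-4 - 5))/(p + p) = (p - 9)/((2*p)) = (-9 + p)*(1/(2*p)) = (-9 + p)/(2*p))
E = 0 (E = 0*6 = 0)
(E + y(G))² = (0 + (½)*(-9 - 4)/(-4))² = (0 + (½)*(-¼)*(-13))² = (0 + 13/8)² = (13/8)² = 169/64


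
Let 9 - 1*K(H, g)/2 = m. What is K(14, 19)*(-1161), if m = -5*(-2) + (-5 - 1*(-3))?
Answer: -2322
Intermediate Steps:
m = 8 (m = 10 + (-5 + 3) = 10 - 2 = 8)
K(H, g) = 2 (K(H, g) = 18 - 2*8 = 18 - 16 = 2)
K(14, 19)*(-1161) = 2*(-1161) = -2322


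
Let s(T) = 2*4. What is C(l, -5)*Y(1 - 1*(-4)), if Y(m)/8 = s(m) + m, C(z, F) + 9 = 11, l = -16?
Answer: 208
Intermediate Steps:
s(T) = 8
C(z, F) = 2 (C(z, F) = -9 + 11 = 2)
Y(m) = 64 + 8*m (Y(m) = 8*(8 + m) = 64 + 8*m)
C(l, -5)*Y(1 - 1*(-4)) = 2*(64 + 8*(1 - 1*(-4))) = 2*(64 + 8*(1 + 4)) = 2*(64 + 8*5) = 2*(64 + 40) = 2*104 = 208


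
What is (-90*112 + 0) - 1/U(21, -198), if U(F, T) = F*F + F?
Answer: -4656961/462 ≈ -10080.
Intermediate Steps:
U(F, T) = F + F**2 (U(F, T) = F**2 + F = F + F**2)
(-90*112 + 0) - 1/U(21, -198) = (-90*112 + 0) - 1/(21*(1 + 21)) = (-10080 + 0) - 1/(21*22) = -10080 - 1/462 = -4656961/462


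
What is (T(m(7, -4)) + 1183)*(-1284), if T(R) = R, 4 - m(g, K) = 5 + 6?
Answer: -1509984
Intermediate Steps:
m(g, K) = -7 (m(g, K) = 4 - (5 + 6) = 4 - 1*11 = 4 - 11 = -7)
(T(m(7, -4)) + 1183)*(-1284) = (-7 + 1183)*(-1284) = 1176*(-1284) = -1509984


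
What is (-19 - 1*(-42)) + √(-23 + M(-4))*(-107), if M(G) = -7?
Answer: 23 - 107*I*√30 ≈ 23.0 - 586.06*I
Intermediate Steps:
(-19 - 1*(-42)) + √(-23 + M(-4))*(-107) = (-19 - 1*(-42)) + √(-23 - 7)*(-107) = (-19 + 42) + √(-30)*(-107) = 23 + (I*√30)*(-107) = 23 - 107*I*√30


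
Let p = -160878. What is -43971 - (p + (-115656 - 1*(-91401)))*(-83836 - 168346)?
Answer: -46687254177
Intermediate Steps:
-43971 - (p + (-115656 - 1*(-91401)))*(-83836 - 168346) = -43971 - (-160878 + (-115656 - 1*(-91401)))*(-83836 - 168346) = -43971 - (-160878 + (-115656 + 91401))*(-252182) = -43971 - (-160878 - 24255)*(-252182) = -43971 - (-185133)*(-252182) = -43971 - 1*46687210206 = -43971 - 46687210206 = -46687254177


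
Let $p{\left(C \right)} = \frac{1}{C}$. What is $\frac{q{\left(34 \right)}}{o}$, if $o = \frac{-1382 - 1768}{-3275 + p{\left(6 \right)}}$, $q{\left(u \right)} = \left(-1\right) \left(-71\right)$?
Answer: $\frac{199297}{2700} \approx 73.814$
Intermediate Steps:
$q{\left(u \right)} = 71$
$o = \frac{2700}{2807}$ ($o = \frac{-1382 - 1768}{-3275 + \frac{1}{6}} = - \frac{3150}{-3275 + \frac{1}{6}} = - \frac{3150}{- \frac{19649}{6}} = \left(-3150\right) \left(- \frac{6}{19649}\right) = \frac{2700}{2807} \approx 0.96188$)
$\frac{q{\left(34 \right)}}{o} = \frac{71}{\frac{2700}{2807}} = 71 \cdot \frac{2807}{2700} = \frac{199297}{2700}$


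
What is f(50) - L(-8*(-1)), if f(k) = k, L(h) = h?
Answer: 42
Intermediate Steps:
f(50) - L(-8*(-1)) = 50 - (-8)*(-1) = 50 - 1*8 = 50 - 8 = 42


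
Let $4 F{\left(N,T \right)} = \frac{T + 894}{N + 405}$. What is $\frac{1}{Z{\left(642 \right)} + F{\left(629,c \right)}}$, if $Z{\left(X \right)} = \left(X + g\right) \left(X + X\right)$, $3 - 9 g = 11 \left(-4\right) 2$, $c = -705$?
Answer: $\frac{12408}{10389351319} \approx 1.1943 \cdot 10^{-6}$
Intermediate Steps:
$g = \frac{91}{9}$ ($g = \frac{1}{3} - \frac{11 \left(-4\right) 2}{9} = \frac{1}{3} - \frac{\left(-44\right) 2}{9} = \frac{1}{3} - - \frac{88}{9} = \frac{1}{3} + \frac{88}{9} = \frac{91}{9} \approx 10.111$)
$F{\left(N,T \right)} = \frac{894 + T}{4 \left(405 + N\right)}$ ($F{\left(N,T \right)} = \frac{\left(T + 894\right) \frac{1}{N + 405}}{4} = \frac{\left(894 + T\right) \frac{1}{405 + N}}{4} = \frac{\frac{1}{405 + N} \left(894 + T\right)}{4} = \frac{894 + T}{4 \left(405 + N\right)}$)
$Z{\left(X \right)} = 2 X \left(\frac{91}{9} + X\right)$ ($Z{\left(X \right)} = \left(X + \frac{91}{9}\right) \left(X + X\right) = \left(\frac{91}{9} + X\right) 2 X = 2 X \left(\frac{91}{9} + X\right)$)
$\frac{1}{Z{\left(642 \right)} + F{\left(629,c \right)}} = \frac{1}{\frac{2}{9} \cdot 642 \left(91 + 9 \cdot 642\right) + \frac{894 - 705}{4 \left(405 + 629\right)}} = \frac{1}{\frac{2}{9} \cdot 642 \left(91 + 5778\right) + \frac{1}{4} \cdot \frac{1}{1034} \cdot 189} = \frac{1}{\frac{2}{9} \cdot 642 \cdot 5869 + \frac{1}{4} \cdot \frac{1}{1034} \cdot 189} = \frac{1}{\frac{2511932}{3} + \frac{189}{4136}} = \frac{1}{\frac{10389351319}{12408}} = \frac{12408}{10389351319}$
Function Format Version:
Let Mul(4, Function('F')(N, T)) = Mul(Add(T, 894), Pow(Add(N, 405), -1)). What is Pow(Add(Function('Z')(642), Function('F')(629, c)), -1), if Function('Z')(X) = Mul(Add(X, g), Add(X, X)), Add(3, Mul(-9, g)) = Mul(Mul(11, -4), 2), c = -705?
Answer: Rational(12408, 10389351319) ≈ 1.1943e-6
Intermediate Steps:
g = Rational(91, 9) (g = Add(Rational(1, 3), Mul(Rational(-1, 9), Mul(Mul(11, -4), 2))) = Add(Rational(1, 3), Mul(Rational(-1, 9), Mul(-44, 2))) = Add(Rational(1, 3), Mul(Rational(-1, 9), -88)) = Add(Rational(1, 3), Rational(88, 9)) = Rational(91, 9) ≈ 10.111)
Function('F')(N, T) = Mul(Rational(1, 4), Pow(Add(405, N), -1), Add(894, T)) (Function('F')(N, T) = Mul(Rational(1, 4), Mul(Add(T, 894), Pow(Add(N, 405), -1))) = Mul(Rational(1, 4), Mul(Add(894, T), Pow(Add(405, N), -1))) = Mul(Rational(1, 4), Mul(Pow(Add(405, N), -1), Add(894, T))) = Mul(Rational(1, 4), Pow(Add(405, N), -1), Add(894, T)))
Function('Z')(X) = Mul(2, X, Add(Rational(91, 9), X)) (Function('Z')(X) = Mul(Add(X, Rational(91, 9)), Add(X, X)) = Mul(Add(Rational(91, 9), X), Mul(2, X)) = Mul(2, X, Add(Rational(91, 9), X)))
Pow(Add(Function('Z')(642), Function('F')(629, c)), -1) = Pow(Add(Mul(Rational(2, 9), 642, Add(91, Mul(9, 642))), Mul(Rational(1, 4), Pow(Add(405, 629), -1), Add(894, -705))), -1) = Pow(Add(Mul(Rational(2, 9), 642, Add(91, 5778)), Mul(Rational(1, 4), Pow(1034, -1), 189)), -1) = Pow(Add(Mul(Rational(2, 9), 642, 5869), Mul(Rational(1, 4), Rational(1, 1034), 189)), -1) = Pow(Add(Rational(2511932, 3), Rational(189, 4136)), -1) = Pow(Rational(10389351319, 12408), -1) = Rational(12408, 10389351319)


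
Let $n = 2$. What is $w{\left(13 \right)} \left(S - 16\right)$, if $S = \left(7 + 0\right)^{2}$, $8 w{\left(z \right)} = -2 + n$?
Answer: $0$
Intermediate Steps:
$w{\left(z \right)} = 0$ ($w{\left(z \right)} = \frac{-2 + 2}{8} = \frac{1}{8} \cdot 0 = 0$)
$S = 49$ ($S = 7^{2} = 49$)
$w{\left(13 \right)} \left(S - 16\right) = 0 \left(49 - 16\right) = 0 \cdot 33 = 0$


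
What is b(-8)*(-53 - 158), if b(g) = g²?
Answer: -13504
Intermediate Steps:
b(-8)*(-53 - 158) = (-8)²*(-53 - 158) = 64*(-211) = -13504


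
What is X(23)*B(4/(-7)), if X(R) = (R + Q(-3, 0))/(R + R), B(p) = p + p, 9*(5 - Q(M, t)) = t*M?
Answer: -16/23 ≈ -0.69565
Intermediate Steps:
Q(M, t) = 5 - M*t/9 (Q(M, t) = 5 - t*M/9 = 5 - M*t/9)
B(p) = 2*p
X(R) = (5 + R)/(2*R) (X(R) = (R + (5 - ⅑*(-3)*0))/(R + R) = (R + (5 + 0))/((2*R)) = (R + 5)*(1/(2*R)) = (5 + R)*(1/(2*R)) = (5 + R)/(2*R))
X(23)*B(4/(-7)) = ((½)*(5 + 23)/23)*(2*(4/(-7))) = ((½)*(1/23)*28)*(2*(4*(-⅐))) = 14*(2*(-4/7))/23 = (14/23)*(-8/7) = -16/23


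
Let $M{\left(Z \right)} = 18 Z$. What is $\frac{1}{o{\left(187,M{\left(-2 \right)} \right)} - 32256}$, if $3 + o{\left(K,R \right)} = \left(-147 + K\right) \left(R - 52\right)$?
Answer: $- \frac{1}{35779} \approx -2.7949 \cdot 10^{-5}$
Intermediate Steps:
$o{\left(K,R \right)} = -3 + \left(-147 + K\right) \left(-52 + R\right)$ ($o{\left(K,R \right)} = -3 + \left(-147 + K\right) \left(R - 52\right) = -3 + \left(-147 + K\right) \left(-52 + R\right)$)
$\frac{1}{o{\left(187,M{\left(-2 \right)} \right)} - 32256} = \frac{1}{\left(7641 - 147 \cdot 18 \left(-2\right) - 9724 + 187 \cdot 18 \left(-2\right)\right) - 32256} = \frac{1}{\left(7641 - -5292 - 9724 + 187 \left(-36\right)\right) - 32256} = \frac{1}{\left(7641 + 5292 - 9724 - 6732\right) - 32256} = \frac{1}{-3523 - 32256} = \frac{1}{-35779} = - \frac{1}{35779}$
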